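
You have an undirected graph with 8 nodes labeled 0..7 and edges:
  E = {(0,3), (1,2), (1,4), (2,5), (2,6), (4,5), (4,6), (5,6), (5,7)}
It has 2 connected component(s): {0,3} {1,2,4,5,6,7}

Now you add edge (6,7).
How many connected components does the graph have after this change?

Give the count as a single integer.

Answer: 2

Derivation:
Initial component count: 2
Add (6,7): endpoints already in same component. Count unchanged: 2.
New component count: 2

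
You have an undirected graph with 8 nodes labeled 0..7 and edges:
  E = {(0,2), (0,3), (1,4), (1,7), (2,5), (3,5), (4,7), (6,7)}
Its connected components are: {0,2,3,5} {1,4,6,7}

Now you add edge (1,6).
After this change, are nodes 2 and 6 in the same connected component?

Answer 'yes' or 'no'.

Answer: no

Derivation:
Initial components: {0,2,3,5} {1,4,6,7}
Adding edge (1,6): both already in same component {1,4,6,7}. No change.
New components: {0,2,3,5} {1,4,6,7}
Are 2 and 6 in the same component? no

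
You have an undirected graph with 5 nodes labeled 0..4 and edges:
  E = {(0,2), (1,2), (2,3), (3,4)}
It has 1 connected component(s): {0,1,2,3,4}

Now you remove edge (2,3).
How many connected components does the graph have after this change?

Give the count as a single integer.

Answer: 2

Derivation:
Initial component count: 1
Remove (2,3): it was a bridge. Count increases: 1 -> 2.
  After removal, components: {0,1,2} {3,4}
New component count: 2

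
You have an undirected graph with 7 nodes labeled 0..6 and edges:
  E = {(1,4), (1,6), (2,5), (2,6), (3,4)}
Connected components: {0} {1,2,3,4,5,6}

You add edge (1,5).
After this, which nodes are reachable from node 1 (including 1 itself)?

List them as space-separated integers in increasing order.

Before: nodes reachable from 1: {1,2,3,4,5,6}
Adding (1,5): both endpoints already in same component. Reachability from 1 unchanged.
After: nodes reachable from 1: {1,2,3,4,5,6}

Answer: 1 2 3 4 5 6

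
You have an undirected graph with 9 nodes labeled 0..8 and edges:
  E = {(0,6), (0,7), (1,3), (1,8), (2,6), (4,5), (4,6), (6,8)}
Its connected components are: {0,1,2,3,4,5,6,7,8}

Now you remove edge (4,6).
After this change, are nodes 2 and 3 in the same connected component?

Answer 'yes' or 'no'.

Initial components: {0,1,2,3,4,5,6,7,8}
Removing edge (4,6): it was a bridge — component count 1 -> 2.
New components: {0,1,2,3,6,7,8} {4,5}
Are 2 and 3 in the same component? yes

Answer: yes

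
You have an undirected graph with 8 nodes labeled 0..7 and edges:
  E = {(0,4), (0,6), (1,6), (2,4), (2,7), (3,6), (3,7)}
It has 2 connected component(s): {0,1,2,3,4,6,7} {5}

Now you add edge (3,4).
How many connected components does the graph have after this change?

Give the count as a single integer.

Answer: 2

Derivation:
Initial component count: 2
Add (3,4): endpoints already in same component. Count unchanged: 2.
New component count: 2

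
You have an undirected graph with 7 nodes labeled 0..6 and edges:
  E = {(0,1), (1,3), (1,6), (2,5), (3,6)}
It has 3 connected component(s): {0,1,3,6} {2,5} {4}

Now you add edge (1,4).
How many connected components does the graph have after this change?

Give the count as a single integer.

Answer: 2

Derivation:
Initial component count: 3
Add (1,4): merges two components. Count decreases: 3 -> 2.
New component count: 2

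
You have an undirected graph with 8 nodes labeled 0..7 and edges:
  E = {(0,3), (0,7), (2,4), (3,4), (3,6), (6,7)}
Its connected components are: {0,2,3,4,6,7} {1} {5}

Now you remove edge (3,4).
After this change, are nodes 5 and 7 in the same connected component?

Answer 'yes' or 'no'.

Answer: no

Derivation:
Initial components: {0,2,3,4,6,7} {1} {5}
Removing edge (3,4): it was a bridge — component count 3 -> 4.
New components: {0,3,6,7} {1} {2,4} {5}
Are 5 and 7 in the same component? no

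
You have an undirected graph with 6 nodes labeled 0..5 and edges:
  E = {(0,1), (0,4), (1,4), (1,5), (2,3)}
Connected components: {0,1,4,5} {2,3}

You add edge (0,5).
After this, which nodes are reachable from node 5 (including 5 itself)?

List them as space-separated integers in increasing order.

Answer: 0 1 4 5

Derivation:
Before: nodes reachable from 5: {0,1,4,5}
Adding (0,5): both endpoints already in same component. Reachability from 5 unchanged.
After: nodes reachable from 5: {0,1,4,5}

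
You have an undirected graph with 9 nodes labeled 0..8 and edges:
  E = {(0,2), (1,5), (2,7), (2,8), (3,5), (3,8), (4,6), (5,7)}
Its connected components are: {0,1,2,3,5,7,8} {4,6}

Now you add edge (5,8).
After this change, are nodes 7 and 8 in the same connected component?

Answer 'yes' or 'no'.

Initial components: {0,1,2,3,5,7,8} {4,6}
Adding edge (5,8): both already in same component {0,1,2,3,5,7,8}. No change.
New components: {0,1,2,3,5,7,8} {4,6}
Are 7 and 8 in the same component? yes

Answer: yes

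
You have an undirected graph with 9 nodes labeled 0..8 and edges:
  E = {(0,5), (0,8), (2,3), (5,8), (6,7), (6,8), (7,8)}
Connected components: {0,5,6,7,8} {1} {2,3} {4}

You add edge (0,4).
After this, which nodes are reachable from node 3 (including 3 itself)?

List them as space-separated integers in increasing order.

Before: nodes reachable from 3: {2,3}
Adding (0,4): merges two components, but neither contains 3. Reachability from 3 unchanged.
After: nodes reachable from 3: {2,3}

Answer: 2 3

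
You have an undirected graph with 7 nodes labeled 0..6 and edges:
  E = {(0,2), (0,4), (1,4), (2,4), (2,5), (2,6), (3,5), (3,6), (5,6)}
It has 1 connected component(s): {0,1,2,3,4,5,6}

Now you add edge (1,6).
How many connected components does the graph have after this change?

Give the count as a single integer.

Initial component count: 1
Add (1,6): endpoints already in same component. Count unchanged: 1.
New component count: 1

Answer: 1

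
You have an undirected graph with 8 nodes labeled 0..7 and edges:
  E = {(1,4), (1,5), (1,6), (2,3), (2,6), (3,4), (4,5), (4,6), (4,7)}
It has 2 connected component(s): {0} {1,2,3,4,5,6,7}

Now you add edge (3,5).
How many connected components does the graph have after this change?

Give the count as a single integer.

Answer: 2

Derivation:
Initial component count: 2
Add (3,5): endpoints already in same component. Count unchanged: 2.
New component count: 2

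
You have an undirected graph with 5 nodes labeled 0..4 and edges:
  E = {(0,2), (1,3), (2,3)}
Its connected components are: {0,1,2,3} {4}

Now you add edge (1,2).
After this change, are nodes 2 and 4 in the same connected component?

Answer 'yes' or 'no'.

Initial components: {0,1,2,3} {4}
Adding edge (1,2): both already in same component {0,1,2,3}. No change.
New components: {0,1,2,3} {4}
Are 2 and 4 in the same component? no

Answer: no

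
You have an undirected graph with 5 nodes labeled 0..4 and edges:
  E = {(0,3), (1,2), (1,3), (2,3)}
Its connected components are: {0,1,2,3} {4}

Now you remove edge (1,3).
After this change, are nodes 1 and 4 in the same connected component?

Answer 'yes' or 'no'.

Answer: no

Derivation:
Initial components: {0,1,2,3} {4}
Removing edge (1,3): not a bridge — component count unchanged at 2.
New components: {0,1,2,3} {4}
Are 1 and 4 in the same component? no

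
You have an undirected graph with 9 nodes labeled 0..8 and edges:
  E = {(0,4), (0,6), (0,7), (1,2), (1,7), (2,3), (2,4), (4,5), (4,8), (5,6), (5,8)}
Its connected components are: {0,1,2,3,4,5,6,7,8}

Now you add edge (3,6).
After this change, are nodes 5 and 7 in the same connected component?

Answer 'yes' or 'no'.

Answer: yes

Derivation:
Initial components: {0,1,2,3,4,5,6,7,8}
Adding edge (3,6): both already in same component {0,1,2,3,4,5,6,7,8}. No change.
New components: {0,1,2,3,4,5,6,7,8}
Are 5 and 7 in the same component? yes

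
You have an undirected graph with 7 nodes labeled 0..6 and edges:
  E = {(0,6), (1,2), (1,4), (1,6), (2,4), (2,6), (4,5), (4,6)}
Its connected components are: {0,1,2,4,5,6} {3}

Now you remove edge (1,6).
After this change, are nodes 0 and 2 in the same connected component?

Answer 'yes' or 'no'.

Answer: yes

Derivation:
Initial components: {0,1,2,4,5,6} {3}
Removing edge (1,6): not a bridge — component count unchanged at 2.
New components: {0,1,2,4,5,6} {3}
Are 0 and 2 in the same component? yes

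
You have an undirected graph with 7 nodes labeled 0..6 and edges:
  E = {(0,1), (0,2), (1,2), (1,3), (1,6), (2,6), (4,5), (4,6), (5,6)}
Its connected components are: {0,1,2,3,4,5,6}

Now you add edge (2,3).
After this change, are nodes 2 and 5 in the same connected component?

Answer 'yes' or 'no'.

Initial components: {0,1,2,3,4,5,6}
Adding edge (2,3): both already in same component {0,1,2,3,4,5,6}. No change.
New components: {0,1,2,3,4,5,6}
Are 2 and 5 in the same component? yes

Answer: yes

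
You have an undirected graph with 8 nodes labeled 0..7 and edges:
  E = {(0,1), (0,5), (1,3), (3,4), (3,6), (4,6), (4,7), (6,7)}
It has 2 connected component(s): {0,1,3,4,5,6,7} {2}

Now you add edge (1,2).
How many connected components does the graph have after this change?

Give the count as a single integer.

Initial component count: 2
Add (1,2): merges two components. Count decreases: 2 -> 1.
New component count: 1

Answer: 1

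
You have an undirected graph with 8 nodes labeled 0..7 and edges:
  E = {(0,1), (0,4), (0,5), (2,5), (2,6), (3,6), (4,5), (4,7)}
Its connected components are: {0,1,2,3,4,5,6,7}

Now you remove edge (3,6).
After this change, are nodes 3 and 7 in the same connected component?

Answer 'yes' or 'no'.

Answer: no

Derivation:
Initial components: {0,1,2,3,4,5,6,7}
Removing edge (3,6): it was a bridge — component count 1 -> 2.
New components: {0,1,2,4,5,6,7} {3}
Are 3 and 7 in the same component? no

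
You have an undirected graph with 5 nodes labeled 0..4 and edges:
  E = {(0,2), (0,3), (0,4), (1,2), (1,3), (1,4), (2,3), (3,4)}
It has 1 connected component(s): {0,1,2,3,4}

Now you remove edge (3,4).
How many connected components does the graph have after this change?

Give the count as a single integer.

Initial component count: 1
Remove (3,4): not a bridge. Count unchanged: 1.
  After removal, components: {0,1,2,3,4}
New component count: 1

Answer: 1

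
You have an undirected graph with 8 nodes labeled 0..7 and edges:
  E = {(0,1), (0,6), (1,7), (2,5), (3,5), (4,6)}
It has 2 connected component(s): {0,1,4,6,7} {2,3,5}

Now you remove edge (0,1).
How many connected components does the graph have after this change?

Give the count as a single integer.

Initial component count: 2
Remove (0,1): it was a bridge. Count increases: 2 -> 3.
  After removal, components: {0,4,6} {1,7} {2,3,5}
New component count: 3

Answer: 3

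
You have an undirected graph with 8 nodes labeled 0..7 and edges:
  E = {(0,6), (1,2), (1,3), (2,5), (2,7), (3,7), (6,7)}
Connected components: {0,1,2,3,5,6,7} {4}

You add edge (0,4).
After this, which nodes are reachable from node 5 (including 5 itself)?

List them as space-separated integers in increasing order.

Answer: 0 1 2 3 4 5 6 7

Derivation:
Before: nodes reachable from 5: {0,1,2,3,5,6,7}
Adding (0,4): merges 5's component with another. Reachability grows.
After: nodes reachable from 5: {0,1,2,3,4,5,6,7}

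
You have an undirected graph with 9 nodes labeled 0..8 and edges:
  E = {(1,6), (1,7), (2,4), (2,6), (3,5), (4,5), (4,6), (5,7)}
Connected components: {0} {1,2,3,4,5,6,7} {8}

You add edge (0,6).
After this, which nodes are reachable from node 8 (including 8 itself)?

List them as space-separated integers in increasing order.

Before: nodes reachable from 8: {8}
Adding (0,6): merges two components, but neither contains 8. Reachability from 8 unchanged.
After: nodes reachable from 8: {8}

Answer: 8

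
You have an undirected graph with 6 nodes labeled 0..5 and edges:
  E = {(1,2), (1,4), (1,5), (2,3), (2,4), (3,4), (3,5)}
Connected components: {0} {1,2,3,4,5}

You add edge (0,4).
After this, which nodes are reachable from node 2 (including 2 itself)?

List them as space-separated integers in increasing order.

Answer: 0 1 2 3 4 5

Derivation:
Before: nodes reachable from 2: {1,2,3,4,5}
Adding (0,4): merges 2's component with another. Reachability grows.
After: nodes reachable from 2: {0,1,2,3,4,5}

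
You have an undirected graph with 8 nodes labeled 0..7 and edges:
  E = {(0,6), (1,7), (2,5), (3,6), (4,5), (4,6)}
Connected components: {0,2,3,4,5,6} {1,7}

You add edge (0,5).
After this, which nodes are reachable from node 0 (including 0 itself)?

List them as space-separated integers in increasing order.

Answer: 0 2 3 4 5 6

Derivation:
Before: nodes reachable from 0: {0,2,3,4,5,6}
Adding (0,5): both endpoints already in same component. Reachability from 0 unchanged.
After: nodes reachable from 0: {0,2,3,4,5,6}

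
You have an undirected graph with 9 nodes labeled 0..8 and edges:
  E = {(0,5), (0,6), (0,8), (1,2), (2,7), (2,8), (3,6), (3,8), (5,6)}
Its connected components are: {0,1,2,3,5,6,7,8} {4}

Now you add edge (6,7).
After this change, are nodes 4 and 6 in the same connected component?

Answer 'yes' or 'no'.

Answer: no

Derivation:
Initial components: {0,1,2,3,5,6,7,8} {4}
Adding edge (6,7): both already in same component {0,1,2,3,5,6,7,8}. No change.
New components: {0,1,2,3,5,6,7,8} {4}
Are 4 and 6 in the same component? no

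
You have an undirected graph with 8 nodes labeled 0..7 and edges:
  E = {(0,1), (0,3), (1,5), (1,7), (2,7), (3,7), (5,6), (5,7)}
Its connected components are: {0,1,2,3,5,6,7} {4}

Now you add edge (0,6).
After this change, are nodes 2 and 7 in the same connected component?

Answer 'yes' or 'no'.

Answer: yes

Derivation:
Initial components: {0,1,2,3,5,6,7} {4}
Adding edge (0,6): both already in same component {0,1,2,3,5,6,7}. No change.
New components: {0,1,2,3,5,6,7} {4}
Are 2 and 7 in the same component? yes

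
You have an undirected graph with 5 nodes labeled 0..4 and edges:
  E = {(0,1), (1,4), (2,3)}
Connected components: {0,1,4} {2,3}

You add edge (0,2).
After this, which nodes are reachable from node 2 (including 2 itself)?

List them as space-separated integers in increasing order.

Before: nodes reachable from 2: {2,3}
Adding (0,2): merges 2's component with another. Reachability grows.
After: nodes reachable from 2: {0,1,2,3,4}

Answer: 0 1 2 3 4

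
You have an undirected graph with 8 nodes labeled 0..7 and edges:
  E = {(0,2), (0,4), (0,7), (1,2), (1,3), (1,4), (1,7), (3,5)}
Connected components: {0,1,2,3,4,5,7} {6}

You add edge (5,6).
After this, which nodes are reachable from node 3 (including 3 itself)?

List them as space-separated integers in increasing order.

Answer: 0 1 2 3 4 5 6 7

Derivation:
Before: nodes reachable from 3: {0,1,2,3,4,5,7}
Adding (5,6): merges 3's component with another. Reachability grows.
After: nodes reachable from 3: {0,1,2,3,4,5,6,7}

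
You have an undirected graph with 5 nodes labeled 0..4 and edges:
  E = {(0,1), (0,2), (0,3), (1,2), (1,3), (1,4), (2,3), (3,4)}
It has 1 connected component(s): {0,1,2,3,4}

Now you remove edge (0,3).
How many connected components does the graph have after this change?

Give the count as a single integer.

Initial component count: 1
Remove (0,3): not a bridge. Count unchanged: 1.
  After removal, components: {0,1,2,3,4}
New component count: 1

Answer: 1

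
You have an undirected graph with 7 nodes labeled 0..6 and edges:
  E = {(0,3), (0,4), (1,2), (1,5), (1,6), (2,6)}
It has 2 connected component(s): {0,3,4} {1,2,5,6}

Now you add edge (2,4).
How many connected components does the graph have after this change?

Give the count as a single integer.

Answer: 1

Derivation:
Initial component count: 2
Add (2,4): merges two components. Count decreases: 2 -> 1.
New component count: 1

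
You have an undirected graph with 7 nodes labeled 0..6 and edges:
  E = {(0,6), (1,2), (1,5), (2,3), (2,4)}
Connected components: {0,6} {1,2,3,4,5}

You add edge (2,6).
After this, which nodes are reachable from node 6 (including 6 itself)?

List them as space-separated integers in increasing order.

Answer: 0 1 2 3 4 5 6

Derivation:
Before: nodes reachable from 6: {0,6}
Adding (2,6): merges 6's component with another. Reachability grows.
After: nodes reachable from 6: {0,1,2,3,4,5,6}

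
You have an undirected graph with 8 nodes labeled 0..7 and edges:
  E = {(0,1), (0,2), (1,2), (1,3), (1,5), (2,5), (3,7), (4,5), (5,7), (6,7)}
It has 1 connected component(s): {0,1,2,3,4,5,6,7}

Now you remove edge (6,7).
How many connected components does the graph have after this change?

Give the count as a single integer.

Initial component count: 1
Remove (6,7): it was a bridge. Count increases: 1 -> 2.
  After removal, components: {0,1,2,3,4,5,7} {6}
New component count: 2

Answer: 2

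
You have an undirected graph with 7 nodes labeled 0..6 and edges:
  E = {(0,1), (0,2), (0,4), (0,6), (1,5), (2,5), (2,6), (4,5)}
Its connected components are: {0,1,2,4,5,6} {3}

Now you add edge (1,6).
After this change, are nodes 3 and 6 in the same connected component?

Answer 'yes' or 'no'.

Answer: no

Derivation:
Initial components: {0,1,2,4,5,6} {3}
Adding edge (1,6): both already in same component {0,1,2,4,5,6}. No change.
New components: {0,1,2,4,5,6} {3}
Are 3 and 6 in the same component? no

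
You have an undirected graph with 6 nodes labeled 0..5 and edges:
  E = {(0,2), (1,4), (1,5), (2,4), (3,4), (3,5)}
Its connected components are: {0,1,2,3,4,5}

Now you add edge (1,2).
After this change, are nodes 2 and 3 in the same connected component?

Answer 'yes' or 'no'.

Initial components: {0,1,2,3,4,5}
Adding edge (1,2): both already in same component {0,1,2,3,4,5}. No change.
New components: {0,1,2,3,4,5}
Are 2 and 3 in the same component? yes

Answer: yes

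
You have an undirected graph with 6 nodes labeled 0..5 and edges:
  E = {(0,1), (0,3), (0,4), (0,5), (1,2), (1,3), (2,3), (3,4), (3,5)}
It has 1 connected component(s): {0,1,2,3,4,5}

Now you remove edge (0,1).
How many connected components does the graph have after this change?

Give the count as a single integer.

Answer: 1

Derivation:
Initial component count: 1
Remove (0,1): not a bridge. Count unchanged: 1.
  After removal, components: {0,1,2,3,4,5}
New component count: 1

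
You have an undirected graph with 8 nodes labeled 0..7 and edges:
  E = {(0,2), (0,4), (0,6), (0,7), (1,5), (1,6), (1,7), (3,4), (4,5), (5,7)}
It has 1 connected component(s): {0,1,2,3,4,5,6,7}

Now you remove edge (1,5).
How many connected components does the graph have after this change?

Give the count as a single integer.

Initial component count: 1
Remove (1,5): not a bridge. Count unchanged: 1.
  After removal, components: {0,1,2,3,4,5,6,7}
New component count: 1

Answer: 1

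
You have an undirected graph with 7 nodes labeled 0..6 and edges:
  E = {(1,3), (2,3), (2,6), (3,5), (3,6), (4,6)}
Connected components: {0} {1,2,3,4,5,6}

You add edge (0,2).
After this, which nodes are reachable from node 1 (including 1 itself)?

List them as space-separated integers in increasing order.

Before: nodes reachable from 1: {1,2,3,4,5,6}
Adding (0,2): merges 1's component with another. Reachability grows.
After: nodes reachable from 1: {0,1,2,3,4,5,6}

Answer: 0 1 2 3 4 5 6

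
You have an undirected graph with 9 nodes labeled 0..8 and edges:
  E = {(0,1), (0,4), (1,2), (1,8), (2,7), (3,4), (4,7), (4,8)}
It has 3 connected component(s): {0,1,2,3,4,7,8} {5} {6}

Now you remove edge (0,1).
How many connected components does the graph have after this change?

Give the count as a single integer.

Answer: 3

Derivation:
Initial component count: 3
Remove (0,1): not a bridge. Count unchanged: 3.
  After removal, components: {0,1,2,3,4,7,8} {5} {6}
New component count: 3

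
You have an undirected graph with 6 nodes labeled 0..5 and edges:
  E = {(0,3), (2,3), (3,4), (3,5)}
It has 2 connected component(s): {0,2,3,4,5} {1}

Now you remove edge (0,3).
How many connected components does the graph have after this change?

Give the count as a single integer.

Initial component count: 2
Remove (0,3): it was a bridge. Count increases: 2 -> 3.
  After removal, components: {0} {1} {2,3,4,5}
New component count: 3

Answer: 3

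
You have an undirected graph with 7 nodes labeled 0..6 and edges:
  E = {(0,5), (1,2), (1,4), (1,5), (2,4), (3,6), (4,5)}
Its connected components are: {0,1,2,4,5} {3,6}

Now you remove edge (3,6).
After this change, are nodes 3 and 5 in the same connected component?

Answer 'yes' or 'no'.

Answer: no

Derivation:
Initial components: {0,1,2,4,5} {3,6}
Removing edge (3,6): it was a bridge — component count 2 -> 3.
New components: {0,1,2,4,5} {3} {6}
Are 3 and 5 in the same component? no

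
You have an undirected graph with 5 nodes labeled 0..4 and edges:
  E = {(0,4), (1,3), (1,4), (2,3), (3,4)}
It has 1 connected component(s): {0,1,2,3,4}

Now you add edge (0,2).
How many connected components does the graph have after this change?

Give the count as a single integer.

Initial component count: 1
Add (0,2): endpoints already in same component. Count unchanged: 1.
New component count: 1

Answer: 1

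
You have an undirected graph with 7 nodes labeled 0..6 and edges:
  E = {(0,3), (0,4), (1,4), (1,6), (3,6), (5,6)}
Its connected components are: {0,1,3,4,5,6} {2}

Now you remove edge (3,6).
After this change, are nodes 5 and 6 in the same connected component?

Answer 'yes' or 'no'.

Answer: yes

Derivation:
Initial components: {0,1,3,4,5,6} {2}
Removing edge (3,6): not a bridge — component count unchanged at 2.
New components: {0,1,3,4,5,6} {2}
Are 5 and 6 in the same component? yes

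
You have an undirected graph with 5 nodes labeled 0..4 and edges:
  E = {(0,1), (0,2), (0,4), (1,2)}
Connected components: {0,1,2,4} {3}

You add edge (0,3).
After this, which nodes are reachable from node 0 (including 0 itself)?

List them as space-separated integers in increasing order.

Answer: 0 1 2 3 4

Derivation:
Before: nodes reachable from 0: {0,1,2,4}
Adding (0,3): merges 0's component with another. Reachability grows.
After: nodes reachable from 0: {0,1,2,3,4}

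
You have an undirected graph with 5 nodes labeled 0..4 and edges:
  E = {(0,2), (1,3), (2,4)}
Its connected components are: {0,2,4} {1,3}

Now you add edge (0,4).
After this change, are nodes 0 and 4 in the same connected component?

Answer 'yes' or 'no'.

Initial components: {0,2,4} {1,3}
Adding edge (0,4): both already in same component {0,2,4}. No change.
New components: {0,2,4} {1,3}
Are 0 and 4 in the same component? yes

Answer: yes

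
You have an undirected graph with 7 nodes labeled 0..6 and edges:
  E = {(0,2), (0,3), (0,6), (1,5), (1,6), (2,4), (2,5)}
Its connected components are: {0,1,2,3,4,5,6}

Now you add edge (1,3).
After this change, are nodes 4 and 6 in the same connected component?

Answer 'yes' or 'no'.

Initial components: {0,1,2,3,4,5,6}
Adding edge (1,3): both already in same component {0,1,2,3,4,5,6}. No change.
New components: {0,1,2,3,4,5,6}
Are 4 and 6 in the same component? yes

Answer: yes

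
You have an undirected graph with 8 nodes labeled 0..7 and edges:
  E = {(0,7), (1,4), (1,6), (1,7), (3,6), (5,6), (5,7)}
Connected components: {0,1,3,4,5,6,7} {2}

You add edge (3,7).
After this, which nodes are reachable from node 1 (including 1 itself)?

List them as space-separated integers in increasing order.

Before: nodes reachable from 1: {0,1,3,4,5,6,7}
Adding (3,7): both endpoints already in same component. Reachability from 1 unchanged.
After: nodes reachable from 1: {0,1,3,4,5,6,7}

Answer: 0 1 3 4 5 6 7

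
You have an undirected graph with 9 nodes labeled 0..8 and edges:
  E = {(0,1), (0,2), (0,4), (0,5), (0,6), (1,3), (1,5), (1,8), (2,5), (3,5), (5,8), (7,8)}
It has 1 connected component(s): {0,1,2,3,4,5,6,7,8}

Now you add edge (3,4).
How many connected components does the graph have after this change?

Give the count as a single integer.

Answer: 1

Derivation:
Initial component count: 1
Add (3,4): endpoints already in same component. Count unchanged: 1.
New component count: 1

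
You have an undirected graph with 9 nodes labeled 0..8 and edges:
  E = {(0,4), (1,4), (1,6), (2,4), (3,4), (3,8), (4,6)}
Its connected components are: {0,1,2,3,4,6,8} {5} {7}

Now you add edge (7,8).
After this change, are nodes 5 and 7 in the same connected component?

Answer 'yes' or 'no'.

Initial components: {0,1,2,3,4,6,8} {5} {7}
Adding edge (7,8): merges {7} and {0,1,2,3,4,6,8}.
New components: {0,1,2,3,4,6,7,8} {5}
Are 5 and 7 in the same component? no

Answer: no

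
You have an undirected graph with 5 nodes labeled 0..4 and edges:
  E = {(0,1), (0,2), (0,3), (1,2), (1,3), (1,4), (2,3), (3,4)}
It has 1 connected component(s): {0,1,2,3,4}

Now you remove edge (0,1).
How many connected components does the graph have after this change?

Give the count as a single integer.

Answer: 1

Derivation:
Initial component count: 1
Remove (0,1): not a bridge. Count unchanged: 1.
  After removal, components: {0,1,2,3,4}
New component count: 1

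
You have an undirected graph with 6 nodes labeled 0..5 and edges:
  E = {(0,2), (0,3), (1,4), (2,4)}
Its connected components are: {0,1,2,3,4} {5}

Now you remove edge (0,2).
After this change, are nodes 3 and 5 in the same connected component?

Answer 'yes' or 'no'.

Answer: no

Derivation:
Initial components: {0,1,2,3,4} {5}
Removing edge (0,2): it was a bridge — component count 2 -> 3.
New components: {0,3} {1,2,4} {5}
Are 3 and 5 in the same component? no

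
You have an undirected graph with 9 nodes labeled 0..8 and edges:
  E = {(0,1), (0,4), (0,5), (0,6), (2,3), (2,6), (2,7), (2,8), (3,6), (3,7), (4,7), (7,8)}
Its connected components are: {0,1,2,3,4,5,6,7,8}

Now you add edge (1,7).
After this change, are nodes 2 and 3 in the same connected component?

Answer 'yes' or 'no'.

Answer: yes

Derivation:
Initial components: {0,1,2,3,4,5,6,7,8}
Adding edge (1,7): both already in same component {0,1,2,3,4,5,6,7,8}. No change.
New components: {0,1,2,3,4,5,6,7,8}
Are 2 and 3 in the same component? yes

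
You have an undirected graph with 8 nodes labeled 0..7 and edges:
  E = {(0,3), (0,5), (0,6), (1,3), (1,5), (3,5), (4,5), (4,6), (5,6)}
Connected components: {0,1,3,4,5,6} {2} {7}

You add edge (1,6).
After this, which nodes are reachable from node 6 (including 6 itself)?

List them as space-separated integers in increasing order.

Before: nodes reachable from 6: {0,1,3,4,5,6}
Adding (1,6): both endpoints already in same component. Reachability from 6 unchanged.
After: nodes reachable from 6: {0,1,3,4,5,6}

Answer: 0 1 3 4 5 6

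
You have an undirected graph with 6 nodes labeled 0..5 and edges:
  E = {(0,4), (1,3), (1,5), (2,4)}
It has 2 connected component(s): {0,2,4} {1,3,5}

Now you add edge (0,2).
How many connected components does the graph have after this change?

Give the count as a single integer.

Initial component count: 2
Add (0,2): endpoints already in same component. Count unchanged: 2.
New component count: 2

Answer: 2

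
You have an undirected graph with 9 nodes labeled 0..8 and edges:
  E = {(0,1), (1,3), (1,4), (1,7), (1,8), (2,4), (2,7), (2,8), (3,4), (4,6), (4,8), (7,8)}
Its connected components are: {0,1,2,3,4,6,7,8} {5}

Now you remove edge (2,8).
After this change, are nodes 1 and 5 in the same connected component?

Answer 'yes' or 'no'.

Answer: no

Derivation:
Initial components: {0,1,2,3,4,6,7,8} {5}
Removing edge (2,8): not a bridge — component count unchanged at 2.
New components: {0,1,2,3,4,6,7,8} {5}
Are 1 and 5 in the same component? no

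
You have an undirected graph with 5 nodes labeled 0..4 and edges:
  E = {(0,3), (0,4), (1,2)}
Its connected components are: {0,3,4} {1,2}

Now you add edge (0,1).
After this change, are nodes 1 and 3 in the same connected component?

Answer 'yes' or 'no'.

Answer: yes

Derivation:
Initial components: {0,3,4} {1,2}
Adding edge (0,1): merges {0,3,4} and {1,2}.
New components: {0,1,2,3,4}
Are 1 and 3 in the same component? yes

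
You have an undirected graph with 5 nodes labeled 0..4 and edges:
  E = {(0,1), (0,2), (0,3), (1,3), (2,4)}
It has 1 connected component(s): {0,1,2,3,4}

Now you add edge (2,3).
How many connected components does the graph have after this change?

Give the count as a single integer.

Initial component count: 1
Add (2,3): endpoints already in same component. Count unchanged: 1.
New component count: 1

Answer: 1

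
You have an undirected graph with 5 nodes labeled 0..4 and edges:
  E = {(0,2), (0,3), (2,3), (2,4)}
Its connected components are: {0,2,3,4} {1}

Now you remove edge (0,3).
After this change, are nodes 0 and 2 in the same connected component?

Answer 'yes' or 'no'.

Initial components: {0,2,3,4} {1}
Removing edge (0,3): not a bridge — component count unchanged at 2.
New components: {0,2,3,4} {1}
Are 0 and 2 in the same component? yes

Answer: yes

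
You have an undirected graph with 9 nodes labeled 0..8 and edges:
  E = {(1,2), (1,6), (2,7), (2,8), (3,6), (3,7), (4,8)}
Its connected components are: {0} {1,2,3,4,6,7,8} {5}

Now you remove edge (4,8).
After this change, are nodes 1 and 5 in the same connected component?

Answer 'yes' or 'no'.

Initial components: {0} {1,2,3,4,6,7,8} {5}
Removing edge (4,8): it was a bridge — component count 3 -> 4.
New components: {0} {1,2,3,6,7,8} {4} {5}
Are 1 and 5 in the same component? no

Answer: no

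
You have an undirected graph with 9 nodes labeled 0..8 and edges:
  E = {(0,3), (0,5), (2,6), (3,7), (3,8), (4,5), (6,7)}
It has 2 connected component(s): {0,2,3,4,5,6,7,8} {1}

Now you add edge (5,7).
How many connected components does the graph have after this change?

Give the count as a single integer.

Answer: 2

Derivation:
Initial component count: 2
Add (5,7): endpoints already in same component. Count unchanged: 2.
New component count: 2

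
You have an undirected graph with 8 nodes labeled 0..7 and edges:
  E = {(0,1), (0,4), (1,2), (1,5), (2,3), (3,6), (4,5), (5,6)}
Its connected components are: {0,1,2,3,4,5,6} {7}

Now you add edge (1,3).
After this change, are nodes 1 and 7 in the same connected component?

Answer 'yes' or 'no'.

Initial components: {0,1,2,3,4,5,6} {7}
Adding edge (1,3): both already in same component {0,1,2,3,4,5,6}. No change.
New components: {0,1,2,3,4,5,6} {7}
Are 1 and 7 in the same component? no

Answer: no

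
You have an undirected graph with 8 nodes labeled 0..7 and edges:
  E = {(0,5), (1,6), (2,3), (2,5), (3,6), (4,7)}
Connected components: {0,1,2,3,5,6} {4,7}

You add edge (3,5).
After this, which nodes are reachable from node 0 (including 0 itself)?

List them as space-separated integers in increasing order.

Answer: 0 1 2 3 5 6

Derivation:
Before: nodes reachable from 0: {0,1,2,3,5,6}
Adding (3,5): both endpoints already in same component. Reachability from 0 unchanged.
After: nodes reachable from 0: {0,1,2,3,5,6}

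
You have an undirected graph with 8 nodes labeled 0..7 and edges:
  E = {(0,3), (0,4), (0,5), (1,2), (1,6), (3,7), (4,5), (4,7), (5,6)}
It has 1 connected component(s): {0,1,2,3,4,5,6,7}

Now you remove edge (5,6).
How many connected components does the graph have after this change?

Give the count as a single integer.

Answer: 2

Derivation:
Initial component count: 1
Remove (5,6): it was a bridge. Count increases: 1 -> 2.
  After removal, components: {0,3,4,5,7} {1,2,6}
New component count: 2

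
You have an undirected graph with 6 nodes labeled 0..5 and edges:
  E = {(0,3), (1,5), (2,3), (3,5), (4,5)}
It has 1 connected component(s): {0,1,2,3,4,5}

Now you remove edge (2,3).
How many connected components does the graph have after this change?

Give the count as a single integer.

Answer: 2

Derivation:
Initial component count: 1
Remove (2,3): it was a bridge. Count increases: 1 -> 2.
  After removal, components: {0,1,3,4,5} {2}
New component count: 2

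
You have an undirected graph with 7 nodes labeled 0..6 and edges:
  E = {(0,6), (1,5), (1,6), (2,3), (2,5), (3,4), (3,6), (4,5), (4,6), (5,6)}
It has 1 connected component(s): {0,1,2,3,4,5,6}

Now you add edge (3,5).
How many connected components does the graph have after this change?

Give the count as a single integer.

Answer: 1

Derivation:
Initial component count: 1
Add (3,5): endpoints already in same component. Count unchanged: 1.
New component count: 1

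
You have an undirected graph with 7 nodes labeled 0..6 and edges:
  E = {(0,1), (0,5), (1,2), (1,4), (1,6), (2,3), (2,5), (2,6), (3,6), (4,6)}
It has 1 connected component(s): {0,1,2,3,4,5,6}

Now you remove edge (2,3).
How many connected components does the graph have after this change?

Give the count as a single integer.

Answer: 1

Derivation:
Initial component count: 1
Remove (2,3): not a bridge. Count unchanged: 1.
  After removal, components: {0,1,2,3,4,5,6}
New component count: 1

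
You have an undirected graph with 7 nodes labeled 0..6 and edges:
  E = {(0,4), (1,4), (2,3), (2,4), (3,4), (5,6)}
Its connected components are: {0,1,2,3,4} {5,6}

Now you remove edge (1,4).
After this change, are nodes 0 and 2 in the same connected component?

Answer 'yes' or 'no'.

Initial components: {0,1,2,3,4} {5,6}
Removing edge (1,4): it was a bridge — component count 2 -> 3.
New components: {0,2,3,4} {1} {5,6}
Are 0 and 2 in the same component? yes

Answer: yes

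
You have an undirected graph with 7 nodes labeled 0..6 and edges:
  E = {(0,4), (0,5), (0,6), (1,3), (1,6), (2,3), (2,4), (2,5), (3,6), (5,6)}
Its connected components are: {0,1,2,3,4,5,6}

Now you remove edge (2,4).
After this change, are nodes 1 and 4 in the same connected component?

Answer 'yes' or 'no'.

Initial components: {0,1,2,3,4,5,6}
Removing edge (2,4): not a bridge — component count unchanged at 1.
New components: {0,1,2,3,4,5,6}
Are 1 and 4 in the same component? yes

Answer: yes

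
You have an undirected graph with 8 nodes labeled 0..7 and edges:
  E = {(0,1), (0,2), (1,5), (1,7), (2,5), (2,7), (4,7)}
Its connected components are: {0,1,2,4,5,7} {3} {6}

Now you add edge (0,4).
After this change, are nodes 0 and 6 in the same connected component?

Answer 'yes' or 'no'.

Initial components: {0,1,2,4,5,7} {3} {6}
Adding edge (0,4): both already in same component {0,1,2,4,5,7}. No change.
New components: {0,1,2,4,5,7} {3} {6}
Are 0 and 6 in the same component? no

Answer: no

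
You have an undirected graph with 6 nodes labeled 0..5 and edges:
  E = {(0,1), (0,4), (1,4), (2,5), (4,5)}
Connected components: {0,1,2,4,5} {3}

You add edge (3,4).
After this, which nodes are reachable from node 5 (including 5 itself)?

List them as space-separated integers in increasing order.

Answer: 0 1 2 3 4 5

Derivation:
Before: nodes reachable from 5: {0,1,2,4,5}
Adding (3,4): merges 5's component with another. Reachability grows.
After: nodes reachable from 5: {0,1,2,3,4,5}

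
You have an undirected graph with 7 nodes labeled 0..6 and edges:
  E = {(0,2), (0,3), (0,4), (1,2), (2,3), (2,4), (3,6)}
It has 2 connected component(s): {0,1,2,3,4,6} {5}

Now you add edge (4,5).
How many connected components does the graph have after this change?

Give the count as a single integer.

Answer: 1

Derivation:
Initial component count: 2
Add (4,5): merges two components. Count decreases: 2 -> 1.
New component count: 1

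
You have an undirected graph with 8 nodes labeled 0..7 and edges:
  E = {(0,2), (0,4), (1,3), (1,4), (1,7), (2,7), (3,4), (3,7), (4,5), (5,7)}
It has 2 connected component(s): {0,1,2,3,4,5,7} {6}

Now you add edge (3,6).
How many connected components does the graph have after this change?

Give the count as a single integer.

Answer: 1

Derivation:
Initial component count: 2
Add (3,6): merges two components. Count decreases: 2 -> 1.
New component count: 1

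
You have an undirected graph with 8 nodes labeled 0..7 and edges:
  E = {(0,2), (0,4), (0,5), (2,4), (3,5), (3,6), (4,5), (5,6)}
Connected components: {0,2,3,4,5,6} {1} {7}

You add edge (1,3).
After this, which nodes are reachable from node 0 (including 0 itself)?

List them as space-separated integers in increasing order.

Answer: 0 1 2 3 4 5 6

Derivation:
Before: nodes reachable from 0: {0,2,3,4,5,6}
Adding (1,3): merges 0's component with another. Reachability grows.
After: nodes reachable from 0: {0,1,2,3,4,5,6}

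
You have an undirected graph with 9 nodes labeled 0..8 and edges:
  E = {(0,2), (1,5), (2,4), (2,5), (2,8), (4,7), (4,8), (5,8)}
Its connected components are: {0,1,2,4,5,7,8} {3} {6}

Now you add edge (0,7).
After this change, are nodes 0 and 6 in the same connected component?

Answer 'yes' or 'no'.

Initial components: {0,1,2,4,5,7,8} {3} {6}
Adding edge (0,7): both already in same component {0,1,2,4,5,7,8}. No change.
New components: {0,1,2,4,5,7,8} {3} {6}
Are 0 and 6 in the same component? no

Answer: no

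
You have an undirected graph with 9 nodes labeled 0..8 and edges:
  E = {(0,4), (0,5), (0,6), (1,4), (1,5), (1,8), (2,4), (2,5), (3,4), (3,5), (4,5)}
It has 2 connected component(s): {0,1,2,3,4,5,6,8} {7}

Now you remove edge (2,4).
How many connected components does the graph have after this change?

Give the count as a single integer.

Answer: 2

Derivation:
Initial component count: 2
Remove (2,4): not a bridge. Count unchanged: 2.
  After removal, components: {0,1,2,3,4,5,6,8} {7}
New component count: 2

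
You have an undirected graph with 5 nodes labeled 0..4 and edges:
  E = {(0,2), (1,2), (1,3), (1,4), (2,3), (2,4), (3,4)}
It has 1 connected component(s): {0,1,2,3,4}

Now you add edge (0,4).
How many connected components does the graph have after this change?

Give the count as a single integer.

Initial component count: 1
Add (0,4): endpoints already in same component. Count unchanged: 1.
New component count: 1

Answer: 1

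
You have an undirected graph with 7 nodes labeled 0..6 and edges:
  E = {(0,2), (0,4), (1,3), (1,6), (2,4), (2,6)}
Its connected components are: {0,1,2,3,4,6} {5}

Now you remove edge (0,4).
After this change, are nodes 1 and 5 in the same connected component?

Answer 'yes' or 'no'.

Initial components: {0,1,2,3,4,6} {5}
Removing edge (0,4): not a bridge — component count unchanged at 2.
New components: {0,1,2,3,4,6} {5}
Are 1 and 5 in the same component? no

Answer: no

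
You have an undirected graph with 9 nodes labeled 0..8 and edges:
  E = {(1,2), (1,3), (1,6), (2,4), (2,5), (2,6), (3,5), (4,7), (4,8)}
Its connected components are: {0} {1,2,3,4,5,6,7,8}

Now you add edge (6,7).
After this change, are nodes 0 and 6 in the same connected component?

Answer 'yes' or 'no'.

Answer: no

Derivation:
Initial components: {0} {1,2,3,4,5,6,7,8}
Adding edge (6,7): both already in same component {1,2,3,4,5,6,7,8}. No change.
New components: {0} {1,2,3,4,5,6,7,8}
Are 0 and 6 in the same component? no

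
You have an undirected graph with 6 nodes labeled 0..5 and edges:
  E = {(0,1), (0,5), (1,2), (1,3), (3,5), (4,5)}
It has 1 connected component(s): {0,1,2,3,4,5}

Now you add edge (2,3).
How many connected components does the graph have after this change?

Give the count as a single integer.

Initial component count: 1
Add (2,3): endpoints already in same component. Count unchanged: 1.
New component count: 1

Answer: 1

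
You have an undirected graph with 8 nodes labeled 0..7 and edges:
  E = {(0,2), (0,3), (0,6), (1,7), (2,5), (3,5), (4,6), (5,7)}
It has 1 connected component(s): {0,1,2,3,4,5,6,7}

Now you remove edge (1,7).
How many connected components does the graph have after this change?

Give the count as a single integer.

Answer: 2

Derivation:
Initial component count: 1
Remove (1,7): it was a bridge. Count increases: 1 -> 2.
  After removal, components: {0,2,3,4,5,6,7} {1}
New component count: 2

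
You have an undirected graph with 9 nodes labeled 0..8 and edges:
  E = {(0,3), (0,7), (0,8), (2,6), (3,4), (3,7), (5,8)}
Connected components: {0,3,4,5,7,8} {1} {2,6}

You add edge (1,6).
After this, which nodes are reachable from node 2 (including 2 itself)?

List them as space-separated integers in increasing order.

Answer: 1 2 6

Derivation:
Before: nodes reachable from 2: {2,6}
Adding (1,6): merges 2's component with another. Reachability grows.
After: nodes reachable from 2: {1,2,6}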